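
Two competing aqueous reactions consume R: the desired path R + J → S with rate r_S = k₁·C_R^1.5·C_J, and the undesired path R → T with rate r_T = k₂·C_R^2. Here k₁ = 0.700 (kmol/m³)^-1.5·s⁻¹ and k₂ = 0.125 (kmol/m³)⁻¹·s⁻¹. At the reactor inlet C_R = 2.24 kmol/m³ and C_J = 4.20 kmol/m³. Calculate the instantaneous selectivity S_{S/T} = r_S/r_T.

S_{S/T} = r_S/r_T = (k₁·C_R^1.5·C_J)/(k₂·C_R^2) = (k₁/k₂)·C_R^-0.5·C_J.
= (0.700×2.240^1.5×4.200) / (0.125×2.240^2) = 9.856/0.6272 = 15.7.
The undesired path is higher order in R, so low C_R (CSTR or dilute feed) favours S.

15.7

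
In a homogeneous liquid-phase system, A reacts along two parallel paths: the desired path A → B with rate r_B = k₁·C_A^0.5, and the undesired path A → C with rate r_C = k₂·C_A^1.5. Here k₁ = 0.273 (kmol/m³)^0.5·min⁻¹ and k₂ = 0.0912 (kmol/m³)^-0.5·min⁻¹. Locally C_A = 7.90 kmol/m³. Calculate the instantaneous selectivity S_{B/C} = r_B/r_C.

S_{B/C} = r_B/r_C = (k₁·C_A^0.5)/(k₂·C_A^1.5) = (k₁/k₂)·C_A⁻¹.
= (0.273×7.900^0.5) / (0.0912×7.900^1.5) = 0.7673/2.025 = 0.379.
The undesired path is higher order in A, so low C_A (CSTR or dilute feed) favours B.

0.379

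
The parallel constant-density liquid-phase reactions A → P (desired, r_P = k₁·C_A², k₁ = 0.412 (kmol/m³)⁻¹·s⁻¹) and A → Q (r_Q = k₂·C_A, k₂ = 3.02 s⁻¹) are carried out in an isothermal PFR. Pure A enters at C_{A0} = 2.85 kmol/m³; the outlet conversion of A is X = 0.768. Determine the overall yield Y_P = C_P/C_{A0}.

0.145

C_A = C_{A0}(1−X) = 0.6612 kmol/m³.
Along a PFR/batch, dC_Q/dC_A = −r_Q/(r_P+r_Q) = −k₂/(k₂+k₁·C_A).
Integrating from C_{A0} to C_A: C_Q = (3.02/0.412)·ln[(3.02+0.412·2.85)/(3.02+0.412·0.661)] = 7.330·ln(4.194/3.292) = 1.774 kmol/m³.
Then C_P = (C_{A0}−C_A) − C_Q = 2.189 − 1.774 = 0.4143 kmol/m³.
Y_P = C_P/C_{A0} = 0.4143/2.85 = 0.145.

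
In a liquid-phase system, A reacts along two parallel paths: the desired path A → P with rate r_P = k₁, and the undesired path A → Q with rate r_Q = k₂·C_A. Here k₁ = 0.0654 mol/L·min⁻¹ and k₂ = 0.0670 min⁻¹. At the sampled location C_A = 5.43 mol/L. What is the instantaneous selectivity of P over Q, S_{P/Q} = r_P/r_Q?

S_{P/Q} = r_P/r_Q = (k₁)/(k₂·C_A) = (k₁/k₂)·C_A⁻¹.
= (0.0654) / (0.0670×5.430) = 0.06540/0.3638 = 0.180.
The undesired path is higher order in A, so low C_A (CSTR or dilute feed) favours P.

0.180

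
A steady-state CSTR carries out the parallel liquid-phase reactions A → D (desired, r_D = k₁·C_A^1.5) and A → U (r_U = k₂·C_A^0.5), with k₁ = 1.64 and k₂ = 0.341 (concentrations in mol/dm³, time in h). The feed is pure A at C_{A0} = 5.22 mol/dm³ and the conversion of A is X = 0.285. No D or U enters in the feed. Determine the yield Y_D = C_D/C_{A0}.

0.270

Exit C_A = C_{A0}(1−X) = 5.22×0.715 = 3.732 mol/dm³.
A CSTR operates uniformly at the exit composition, giving r_D = 11.83 and r_U = 0.6588 (each k·C_A^n at C_A = 3.732).
Fraction of consumed A going to D: r_D/(r_D+r_U) = 0.9472.
C_D = 0.9472·C_{A0}·X = 0.9472×5.22×0.285 = 1.41 mol/dm³; Y_D = C_D/C_{A0} = 0.270.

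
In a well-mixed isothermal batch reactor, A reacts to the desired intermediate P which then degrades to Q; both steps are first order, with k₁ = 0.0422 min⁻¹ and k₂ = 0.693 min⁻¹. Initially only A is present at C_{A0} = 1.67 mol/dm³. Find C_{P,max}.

Evaluating C_P at t_opt = ln(k₂/k₁)/(k₂−k₁) gives C_{P,max}/C_{A0} = (k₁/k₂)^[k₂/(k₂−k₁)].
= (0.0422/0.693)^(0.693/(0.693−0.0422)) = (0.06089)^(1.065) = 0.05079.
C_{P,max} = 0.05079×1.67 = 0.0848 mol/dm³.

0.0848 mol/dm³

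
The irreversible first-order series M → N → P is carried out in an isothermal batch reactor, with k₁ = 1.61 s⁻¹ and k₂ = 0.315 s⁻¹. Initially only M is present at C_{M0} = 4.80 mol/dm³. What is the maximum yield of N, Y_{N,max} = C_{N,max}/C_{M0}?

0.672

Evaluating C_N at t_opt = ln(k₂/k₁)/(k₂−k₁) gives C_{N,max}/C_{M0} = (k₁/k₂)^[k₂/(k₂−k₁)].
= (1.61/0.315)^(0.315/(0.315−1.61)) = (5.111)^(-0.2432) = 0.6724.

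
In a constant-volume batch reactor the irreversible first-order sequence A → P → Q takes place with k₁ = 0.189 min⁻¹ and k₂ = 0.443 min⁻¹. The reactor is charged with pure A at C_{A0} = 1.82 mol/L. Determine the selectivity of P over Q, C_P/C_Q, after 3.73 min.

The intermediate concentration in a first-order A→B→C sequence is C_P = k₁C_{A0}(e^(−k₁t) − e^(−k₂t))/(k₂−k₁).
e^(−k₁t) = e^(−0.189×3.73) = e^(−0.7050) = 0.4941; e^(−k₂t) = e^(−1.652) = 0.1916.
C_P = 0.189×1.82/(0.443−0.189) × (0.4941−0.1916) = 1.354×0.3025 = 0.4097 mol/L.
C_A = C_{A0}e^(−k₁t) = 0.8993 mol/L, so C_Q = C_{A0}−C_A−C_P = 0.5110 mol/L; C_P/C_Q = 0.802.

0.802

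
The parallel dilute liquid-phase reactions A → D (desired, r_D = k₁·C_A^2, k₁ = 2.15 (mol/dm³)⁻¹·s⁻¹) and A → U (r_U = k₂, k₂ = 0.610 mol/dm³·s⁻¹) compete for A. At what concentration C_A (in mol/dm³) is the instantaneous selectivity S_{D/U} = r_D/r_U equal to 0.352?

0.316 mol/dm³

S_{D/U} = (k₁/k₂)·C_A^2 ⇒ C_A = (S·k₂/k₁)^(0.5).
= (0.352×0.610/2.15)^(0.5) = (0.09987)^(0.5) = 0.316 mol/dm³.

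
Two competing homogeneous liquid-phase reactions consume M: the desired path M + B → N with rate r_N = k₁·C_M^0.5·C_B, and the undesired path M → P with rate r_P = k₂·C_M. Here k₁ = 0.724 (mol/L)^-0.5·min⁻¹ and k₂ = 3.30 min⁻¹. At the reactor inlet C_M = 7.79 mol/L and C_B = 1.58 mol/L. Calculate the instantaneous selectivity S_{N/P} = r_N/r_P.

S_{N/P} = r_N/r_P = (k₁·C_M^0.5·C_B)/(k₂·C_M) = (k₁/k₂)·C_M^-0.5·C_B.
= (0.724×7.790^0.5×1.580) / (3.30×7.790) = 3.193/25.71 = 0.124.
The undesired path is higher order in M, so low C_M (CSTR or dilute feed) favours N.

0.124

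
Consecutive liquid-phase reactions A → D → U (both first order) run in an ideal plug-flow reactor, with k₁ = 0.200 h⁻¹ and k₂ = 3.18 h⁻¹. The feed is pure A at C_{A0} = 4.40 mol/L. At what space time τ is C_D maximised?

The intermediate peaks when r₁ = r₂, i.e. k₁e^(−k₁τ) = k₂e^(−k₂τ), giving τ_opt = ln(k₂/k₁)/(k₂−k₁).
= ln(3.18/0.200)/(3.18−0.200) = ln(15.90)/2.980 = 2.766/2.980 = 0.928 h.

0.928 h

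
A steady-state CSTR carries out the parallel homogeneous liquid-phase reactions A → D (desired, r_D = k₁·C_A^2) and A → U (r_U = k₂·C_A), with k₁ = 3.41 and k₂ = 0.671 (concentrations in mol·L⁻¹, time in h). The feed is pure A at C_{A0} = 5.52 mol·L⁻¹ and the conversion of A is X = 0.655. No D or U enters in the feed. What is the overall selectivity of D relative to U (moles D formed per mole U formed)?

9.68

Exit C_A = C_{A0}(1−X) = 5.52×0.345 = 1.904 mol·L⁻¹.
In a CSTR the entire volume is at exit conditions, so r_D = 3.41×1.904^2 = 12.37 and r_U = 0.671×1.904 = 1.278.
Overall selectivity = C_D/C_U = r_Dτ/(r_Uτ) = r_D/r_U = 9.68.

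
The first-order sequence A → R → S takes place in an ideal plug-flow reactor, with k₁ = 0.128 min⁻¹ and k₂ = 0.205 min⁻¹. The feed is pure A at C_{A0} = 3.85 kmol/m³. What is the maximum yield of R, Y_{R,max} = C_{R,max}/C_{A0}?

0.285

For a first-order series the maximum intermediate yield is C_{R,max}/C_{A0} = (k₁/k₂)^[k₂/(k₂−k₁)].
= (0.128/0.205)^(0.205/(0.205−0.128)) = (0.6244)^(2.662) = 0.2854.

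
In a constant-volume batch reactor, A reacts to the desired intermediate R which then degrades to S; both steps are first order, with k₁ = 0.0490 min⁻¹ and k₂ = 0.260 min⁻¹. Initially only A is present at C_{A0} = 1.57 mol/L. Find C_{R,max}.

For a first-order series the maximum intermediate yield is C_{R,max}/C_{A0} = (k₁/k₂)^[k₂/(k₂−k₁)].
= (0.0490/0.260)^(0.260/(0.260−0.0490)) = (0.1885)^(1.232) = 0.1279.
C_{R,max} = 0.1279×1.57 = 0.201 mol/L.

0.201 mol/L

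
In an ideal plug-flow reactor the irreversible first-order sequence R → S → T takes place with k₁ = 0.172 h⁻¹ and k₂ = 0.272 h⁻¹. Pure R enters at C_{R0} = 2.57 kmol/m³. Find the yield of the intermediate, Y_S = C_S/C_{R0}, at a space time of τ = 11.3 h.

0.167

Solving the coupled first-order balances gives C_S(τ) = [k₁/(k₂−k₁)]·C_{R0}·(e^(−k₁τ) − e^(−k₂τ)).
e^(−k₁τ) = e^(−0.172×11.3) = e^(−1.944) = 0.1432; e^(−k₂τ) = e^(−3.074) = 0.04625.
C_S = 0.172×2.57/(0.272−0.172) × (0.1432−0.04625) = 4.420×0.09693 = 0.4285 kmol/m³.
Y_S = C_S/C_{R0} = 0.4285/2.57 = 0.167.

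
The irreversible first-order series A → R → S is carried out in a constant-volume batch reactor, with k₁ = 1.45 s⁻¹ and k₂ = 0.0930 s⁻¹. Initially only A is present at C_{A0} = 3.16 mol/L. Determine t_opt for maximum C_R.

2.02 s

The intermediate peaks when r₁ = r₂, i.e. k₁e^(−k₁t) = k₂e^(−k₂t), giving t_opt = ln(k₂/k₁)/(k₂−k₁).
= ln(0.0930/1.45)/(0.0930−1.45) = ln(0.06414)/-1.357 = -2.747/-1.357 = 2.02 s.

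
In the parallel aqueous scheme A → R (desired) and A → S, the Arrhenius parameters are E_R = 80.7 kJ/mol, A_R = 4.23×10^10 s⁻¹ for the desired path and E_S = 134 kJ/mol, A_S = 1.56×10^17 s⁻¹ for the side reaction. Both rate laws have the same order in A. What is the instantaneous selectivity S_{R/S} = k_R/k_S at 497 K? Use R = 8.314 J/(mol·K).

0.108

Since both paths have the same order in A, the concentration cancels and S_{R/S} = k_R/k_S = (A_R/A_S)·exp[(E_S−E_R)/(RT)].
(E_S−E_R)/(RT) = (134−80.7)×10³/(8.314×497) = 53300/4132 = 12.90.
k_R/k_S = (4.23×10^10/1.56×10^17)·exp(12.90) = 2.712×10^-7 × 4.000×10^5 = 0.108.
Since E_R < E_S, lowering the temperature improves selectivity toward R.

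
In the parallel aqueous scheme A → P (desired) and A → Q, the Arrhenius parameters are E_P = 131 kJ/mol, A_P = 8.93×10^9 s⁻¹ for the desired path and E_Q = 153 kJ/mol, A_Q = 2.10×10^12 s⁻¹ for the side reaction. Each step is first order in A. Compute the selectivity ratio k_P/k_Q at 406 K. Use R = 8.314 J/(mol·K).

With equal orders, S_{P/Q} = k_P/k_Q = (A_P/A_Q)·exp[(E_Q−E_P)/(RT)].
(E_Q−E_P)/(RT) = (153−131)×10³/(8.314×406) = 22000/3375 = 6.518.
k_P/k_Q = (8.93×10^9/2.10×10^12)·exp(6.518) = 0.004252 × 676.9 = 2.88.

2.88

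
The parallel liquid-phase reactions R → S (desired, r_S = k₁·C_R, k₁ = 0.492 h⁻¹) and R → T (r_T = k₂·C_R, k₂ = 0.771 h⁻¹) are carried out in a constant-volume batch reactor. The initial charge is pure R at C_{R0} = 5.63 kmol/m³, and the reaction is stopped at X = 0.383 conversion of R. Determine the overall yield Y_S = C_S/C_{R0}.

0.149

C_R = C_{R0}(1−X) = 3.474 kmol/m³.
Both paths are first order in R, so the instantaneous fraction to S is constant: dC_S/d(−C_R) = k₁/(k₁+k₂) = 0.3895.
C_S = 0.3895·(C_{R0}−C_R) = 0.3895×2.156 = 0.840 kmol/m³.
Y_S = C_S/C_{R0} = 0.8400/5.63 = 0.149.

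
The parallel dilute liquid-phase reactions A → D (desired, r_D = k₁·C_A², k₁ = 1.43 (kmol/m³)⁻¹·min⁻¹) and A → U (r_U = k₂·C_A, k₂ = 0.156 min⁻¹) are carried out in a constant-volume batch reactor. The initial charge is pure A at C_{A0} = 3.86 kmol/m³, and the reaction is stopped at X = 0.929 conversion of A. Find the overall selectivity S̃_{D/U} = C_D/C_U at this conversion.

13.1

C_A = C_{A0}(1−X) = 0.2741 kmol/m³.
Along a PFR/batch, dC_U/dC_A = −r_U/(r_D+r_U) = −k₂/(k₂+k₁·C_A).
Integrating from C_{A0} to C_A: C_U = (0.156/1.43)·ln[(0.156+1.43·3.86)/(0.156+1.43·0.274)] = 0.1091·ln(5.676/0.5479) = 0.2550 kmol/m³.
Then C_D = (C_{A0}−C_A) − C_U = 3.586 − 0.2550 = 3.331 kmol/m³.
S̃_{D/U} = C_D/C_U = 3.331/0.2550 = 13.1.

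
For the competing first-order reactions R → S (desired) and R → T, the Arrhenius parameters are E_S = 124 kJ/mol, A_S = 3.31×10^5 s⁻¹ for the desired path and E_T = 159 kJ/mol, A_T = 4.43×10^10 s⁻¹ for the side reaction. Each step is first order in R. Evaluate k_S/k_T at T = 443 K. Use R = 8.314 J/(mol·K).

With equal orders, S_{S/T} = k_S/k_T = (A_S/A_T)·exp[(E_T−E_S)/(RT)].
(E_T−E_S)/(RT) = (159−124)×10³/(8.314×443) = 35000/3683 = 9.503.
k_S/k_T = (3.31×10^5/4.43×10^10)·exp(9.503) = 7.472×10^-6 × 13398 = 0.100.

0.100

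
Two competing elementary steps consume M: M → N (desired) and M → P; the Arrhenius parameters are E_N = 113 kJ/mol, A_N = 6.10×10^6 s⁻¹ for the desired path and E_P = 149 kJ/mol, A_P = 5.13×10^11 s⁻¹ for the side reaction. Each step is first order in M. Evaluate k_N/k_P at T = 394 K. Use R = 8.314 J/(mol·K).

0.705

With equal orders, S_{N/P} = k_N/k_P = (A_N/A_P)·exp[(E_P−E_N)/(RT)].
(E_P−E_N)/(RT) = (149−113)×10³/(8.314×394) = 36000/3276 = 10.99.
k_N/k_P = (6.10×10^6/5.13×10^11)·exp(10.99) = 1.189×10^-5 × 59276 = 0.705.
Since E_N < E_P, lowering the temperature improves selectivity toward N.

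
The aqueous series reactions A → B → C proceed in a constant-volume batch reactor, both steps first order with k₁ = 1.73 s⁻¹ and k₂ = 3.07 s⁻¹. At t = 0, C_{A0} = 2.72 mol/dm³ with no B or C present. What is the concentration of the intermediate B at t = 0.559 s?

Solving the coupled first-order balances gives C_B(t) = [k₁/(k₂−k₁)]·C_{A0}·(e^(−k₁t) − e^(−k₂t)).
e^(−k₁t) = e^(−1.73×0.559) = e^(−0.9671) = 0.3802; e^(−k₂t) = e^(−1.716) = 0.1798.
C_B = 1.73×2.72/(3.07−1.73) × (0.3802−0.1798) = 3.512×0.2004 = 0.7039 mol/dm³.

0.704 mol/dm³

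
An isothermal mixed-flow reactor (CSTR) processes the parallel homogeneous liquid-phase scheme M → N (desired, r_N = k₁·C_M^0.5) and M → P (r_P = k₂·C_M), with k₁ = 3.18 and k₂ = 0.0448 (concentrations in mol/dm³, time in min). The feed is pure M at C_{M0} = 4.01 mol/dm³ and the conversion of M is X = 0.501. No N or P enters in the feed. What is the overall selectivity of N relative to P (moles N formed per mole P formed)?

50.2

Exit C_M = C_{M0}(1−X) = 4.01×0.499 = 2.001 mol/dm³.
In a CSTR the entire volume is at exit conditions, so r_N = 3.18×2.001^0.5 = 4.498 and r_P = 0.0448×2.001 = 0.08964.
Overall selectivity = C_N/C_P = r_Nτ/(r_Pτ) = r_N/r_P = 50.2.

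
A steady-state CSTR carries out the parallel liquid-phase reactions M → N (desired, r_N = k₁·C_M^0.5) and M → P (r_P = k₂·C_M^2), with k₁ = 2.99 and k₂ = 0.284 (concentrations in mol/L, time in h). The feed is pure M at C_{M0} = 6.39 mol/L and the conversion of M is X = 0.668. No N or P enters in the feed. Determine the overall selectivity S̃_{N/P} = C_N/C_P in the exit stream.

Exit C_M = C_{M0}(1−X) = 6.39×0.332 = 2.121 mol/L.
Rates in a CSTR are evaluated at the outlet concentration: r_N = 2.99×2.121^0.5 = 4.355, r_P = 0.284×2.121^2 = 1.278.
Overall selectivity = C_N/C_P = r_Nτ/(r_Pτ) = r_N/r_P = 3.41.

3.41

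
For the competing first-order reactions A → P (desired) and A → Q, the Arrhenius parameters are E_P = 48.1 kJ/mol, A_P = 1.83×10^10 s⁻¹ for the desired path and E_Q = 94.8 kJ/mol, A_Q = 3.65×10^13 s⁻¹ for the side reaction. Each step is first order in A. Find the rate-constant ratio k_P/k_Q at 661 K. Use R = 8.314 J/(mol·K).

With equal orders, S_{P/Q} = k_P/k_Q = (A_P/A_Q)·exp[(E_Q−E_P)/(RT)].
(E_Q−E_P)/(RT) = (94.8−48.1)×10³/(8.314×661) = 46700/5496 = 8.498.
k_P/k_Q = (1.83×10^10/3.65×10^13)·exp(8.498) = 5.014×10^-4 × 4904 = 2.46.
Since E_P < E_Q, lowering the temperature improves selectivity toward P.

2.46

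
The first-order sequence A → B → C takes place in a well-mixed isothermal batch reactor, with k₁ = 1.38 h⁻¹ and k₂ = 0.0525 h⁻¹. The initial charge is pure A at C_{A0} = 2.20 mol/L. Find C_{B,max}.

For a first-order series the maximum intermediate yield is C_{B,max}/C_{A0} = (k₁/k₂)^[k₂/(k₂−k₁)].
= (1.38/0.0525)^(0.0525/(0.0525−1.38)) = (26.29)^(-0.03955) = 0.8787.
C_{B,max} = 0.8787×2.20 = 1.93 mol/L.

1.93 mol/L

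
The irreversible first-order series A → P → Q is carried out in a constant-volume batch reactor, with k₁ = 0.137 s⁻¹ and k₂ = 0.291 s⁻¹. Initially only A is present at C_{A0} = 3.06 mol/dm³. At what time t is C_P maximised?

4.89 s

For first-order series the maximum of C_P occurs at t_opt = ln(k₂/k₁)/(k₂−k₁).
= ln(0.291/0.137)/(0.291−0.137) = ln(2.124)/0.1540 = 0.7533/0.1540 = 4.89 s.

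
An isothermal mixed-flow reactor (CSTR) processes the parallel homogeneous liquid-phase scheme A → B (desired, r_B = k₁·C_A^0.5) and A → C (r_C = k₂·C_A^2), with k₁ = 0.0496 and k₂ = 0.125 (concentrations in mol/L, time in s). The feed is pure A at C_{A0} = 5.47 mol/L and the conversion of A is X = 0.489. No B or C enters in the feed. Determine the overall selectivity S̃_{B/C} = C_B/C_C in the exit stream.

Exit C_A = C_{A0}(1−X) = 5.47×0.511 = 2.795 mol/L.
Rates in a CSTR are evaluated at the outlet concentration: r_B = 0.0496×2.795^0.5 = 0.08293, r_C = 0.125×2.795^2 = 0.9766.
Overall selectivity = C_B/C_C = r_Bτ/(r_Cτ) = r_B/r_C = 0.0849.

0.0849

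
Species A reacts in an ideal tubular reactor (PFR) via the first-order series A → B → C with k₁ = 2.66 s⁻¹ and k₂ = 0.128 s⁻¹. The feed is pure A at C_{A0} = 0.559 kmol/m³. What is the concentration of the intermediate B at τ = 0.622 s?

0.430 kmol/m³

Solving the coupled first-order balances gives C_B(τ) = [k₁/(k₂−k₁)]·C_{A0}·(e^(−k₁τ) − e^(−k₂τ)).
e^(−k₁τ) = e^(−2.66×0.622) = e^(−1.655) = 0.1912; e^(−k₂τ) = e^(−0.07962) = 0.9235.
C_B = 2.66×0.559/(0.128−2.66) × (0.1912−0.9235) = (-0.5873)×(-0.7323) = 0.4300 kmol/m³.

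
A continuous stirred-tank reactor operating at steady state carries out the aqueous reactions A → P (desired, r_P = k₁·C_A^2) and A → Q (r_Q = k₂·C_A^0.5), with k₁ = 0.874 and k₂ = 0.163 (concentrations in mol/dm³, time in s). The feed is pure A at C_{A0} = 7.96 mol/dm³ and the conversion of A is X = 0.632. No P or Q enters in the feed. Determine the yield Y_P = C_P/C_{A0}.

0.609

Exit C_A = C_{A0}(1−X) = 7.96×0.368 = 2.929 mol/dm³.
In a CSTR the entire volume is at exit conditions, so r_P = 0.874×2.929^2 = 7.500 and r_Q = 0.163×2.929^0.5 = 0.2790.
Fraction of consumed A going to P: r_P/(r_P+r_Q) = 0.9641.
C_P = 0.9641·C_{A0}·X = 0.9641×7.96×0.632 = 4.85 mol/dm³; Y_P = C_P/C_{A0} = 0.609.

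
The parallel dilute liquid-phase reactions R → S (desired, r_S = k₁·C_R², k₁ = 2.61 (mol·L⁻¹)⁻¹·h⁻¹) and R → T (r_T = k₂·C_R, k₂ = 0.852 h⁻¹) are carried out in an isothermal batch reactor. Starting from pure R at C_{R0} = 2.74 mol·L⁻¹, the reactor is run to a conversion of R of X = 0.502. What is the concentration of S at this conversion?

1.18 mol·L⁻¹

C_R = C_{R0}(1−X) = 1.365 mol·L⁻¹.
Along a PFR/batch, dC_T/dC_R = −r_T/(r_S+r_T) = −k₂/(k₂+k₁·C_R).
Integrating from C_{R0} to C_R: C_T = (0.852/2.61)·ln[(0.852+2.61·2.74)/(0.852+2.61·1.36)] = 0.3264·ln(8.003/4.413) = 0.1943 mol·L⁻¹.
Then C_S = (C_{R0}−C_R) − C_T = 1.375 − 0.1943 = 1.181 mol·L⁻¹.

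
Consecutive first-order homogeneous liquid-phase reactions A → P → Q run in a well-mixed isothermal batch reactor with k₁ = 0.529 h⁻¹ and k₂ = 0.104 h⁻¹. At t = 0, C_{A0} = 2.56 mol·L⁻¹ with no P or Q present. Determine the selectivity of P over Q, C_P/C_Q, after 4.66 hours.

For first-order series with pure A initially, C_P(t) = k₁C_{A0}/(k₂−k₁)·(e^(−k₁t) − e^(−k₂t)).
e^(−k₁t) = e^(−0.529×4.66) = e^(−2.465) = 0.08500; e^(−k₂t) = e^(−0.4846) = 0.6159.
C_P = 0.529×2.56/(0.104−0.529) × (0.08500−0.6159) = (-3.186)×(-0.5309) = 1.692 mol·L⁻¹.
C_A = C_{A0}e^(−k₁t) = 0.2176 mol·L⁻¹, so C_Q = C_{A0}−C_A−C_P = 0.6507 mol·L⁻¹; C_P/C_Q = 2.60.

2.60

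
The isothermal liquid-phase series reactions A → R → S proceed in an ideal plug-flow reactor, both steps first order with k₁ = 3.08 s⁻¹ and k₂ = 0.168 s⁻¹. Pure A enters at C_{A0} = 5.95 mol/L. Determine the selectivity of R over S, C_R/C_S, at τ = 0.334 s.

The intermediate concentration in a first-order A→B→C sequence is C_R = k₁C_{A0}(e^(−k₁τ) − e^(−k₂τ))/(k₂−k₁).
e^(−k₁τ) = e^(−3.08×0.334) = e^(−1.029) = 0.3575; e^(−k₂τ) = e^(−0.05611) = 0.9454.
C_R = 3.08×5.95/(0.168−3.08) × (0.3575−0.9454) = (-6.293)×(-0.5880) = 3.700 mol/L.
C_A = C_{A0}e^(−k₁τ) = 2.127 mol/L, so C_S = C_{A0}−C_A−C_R = 0.1228 mol/L; C_R/C_S = 30.1.

30.1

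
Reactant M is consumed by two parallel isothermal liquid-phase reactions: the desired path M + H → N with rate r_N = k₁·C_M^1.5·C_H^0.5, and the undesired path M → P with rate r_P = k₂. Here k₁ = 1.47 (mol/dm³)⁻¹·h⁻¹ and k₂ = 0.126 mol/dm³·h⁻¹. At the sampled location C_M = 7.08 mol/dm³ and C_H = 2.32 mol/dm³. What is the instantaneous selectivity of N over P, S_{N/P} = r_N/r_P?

S_{N/P} = r_N/r_P = (k₁·C_M^1.5·C_H^0.5)/(k₂) = (k₁/k₂)·C_M^1.5·C_H^0.5.
= (1.47×7.080^1.5×2.320^0.5) / (0.126) = 42.18/0.1260 = 335.

335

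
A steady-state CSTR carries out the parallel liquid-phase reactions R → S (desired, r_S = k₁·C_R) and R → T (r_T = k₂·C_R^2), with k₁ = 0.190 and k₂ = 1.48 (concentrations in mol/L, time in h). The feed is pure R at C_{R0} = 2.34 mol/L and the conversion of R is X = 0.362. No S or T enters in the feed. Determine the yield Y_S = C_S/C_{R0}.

Exit C_R = C_{R0}(1−X) = 2.34×0.638 = 1.493 mol/L.
Rates in a CSTR are evaluated at the outlet concentration: r_S = 0.190×1.493 = 0.2837, r_T = 1.48×1.493^2 = 3.299.
Fraction of consumed R going to S: r_S/(r_S+r_T) = 0.07918.
C_S = 0.07918·C_{R0}·X = 0.07918×2.34×0.362 = 0.0671 mol/L; Y_S = C_S/C_{R0} = 0.0287.

0.0287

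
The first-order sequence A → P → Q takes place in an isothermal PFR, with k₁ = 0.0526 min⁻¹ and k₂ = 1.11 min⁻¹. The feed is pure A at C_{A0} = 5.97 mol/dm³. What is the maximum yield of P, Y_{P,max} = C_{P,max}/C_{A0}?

0.0407

For a first-order series the maximum intermediate yield is C_{P,max}/C_{A0} = (k₁/k₂)^[k₂/(k₂−k₁)].
= (0.0526/1.11)^(1.11/(1.11−0.0526)) = (0.04739)^(1.050) = 0.04072.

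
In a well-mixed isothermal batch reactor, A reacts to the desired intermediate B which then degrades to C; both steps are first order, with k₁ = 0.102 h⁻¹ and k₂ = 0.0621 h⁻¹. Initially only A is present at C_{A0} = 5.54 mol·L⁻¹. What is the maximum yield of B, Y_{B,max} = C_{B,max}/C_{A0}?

0.462

Evaluating C_B at t_opt = ln(k₂/k₁)/(k₂−k₁) gives C_{B,max}/C_{A0} = (k₁/k₂)^[k₂/(k₂−k₁)].
= (0.102/0.0621)^(0.0621/(0.0621−0.102)) = (1.643)^(-1.556) = 0.4619.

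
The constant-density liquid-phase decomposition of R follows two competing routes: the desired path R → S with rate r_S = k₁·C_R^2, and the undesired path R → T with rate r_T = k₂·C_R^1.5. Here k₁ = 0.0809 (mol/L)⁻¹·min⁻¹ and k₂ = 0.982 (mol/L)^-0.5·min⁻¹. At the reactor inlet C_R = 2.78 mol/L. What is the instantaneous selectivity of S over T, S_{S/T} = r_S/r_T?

0.137

S_{S/T} = r_S/r_T = (k₁·C_R^2)/(k₂·C_R^1.5) = (k₁/k₂)·C_R^0.5.
= (0.0809×2.780^2) / (0.982×2.780^1.5) = 0.6252/4.552 = 0.137.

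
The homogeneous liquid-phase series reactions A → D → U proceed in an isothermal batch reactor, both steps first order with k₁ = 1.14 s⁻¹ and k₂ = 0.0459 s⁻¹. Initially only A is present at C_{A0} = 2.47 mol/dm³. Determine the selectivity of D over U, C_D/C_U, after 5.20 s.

4.56

Solving the coupled first-order balances gives C_D(t) = [k₁/(k₂−k₁)]·C_{A0}·(e^(−k₁t) − e^(−k₂t)).
e^(−k₁t) = e^(−1.14×5.20) = e^(−5.928) = 0.002664; e^(−k₂t) = e^(−0.2387) = 0.7877.
C_D = 1.14×2.47/(0.0459−1.14) × (0.002664−0.7877) = (-2.574)×(-0.7850) = 2.020 mol/dm³.
C_A = C_{A0}e^(−k₁t) = 0.006580 mol/dm³, so C_U = C_{A0}−C_A−C_D = 0.4431 mol/dm³; C_D/C_U = 4.56.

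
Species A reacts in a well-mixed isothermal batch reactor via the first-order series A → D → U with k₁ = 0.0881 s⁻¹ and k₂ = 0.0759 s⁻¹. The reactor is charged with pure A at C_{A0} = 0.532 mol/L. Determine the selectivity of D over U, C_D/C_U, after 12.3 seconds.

The intermediate concentration in a first-order A→B→C sequence is C_D = k₁C_{A0}(e^(−k₁t) − e^(−k₂t))/(k₂−k₁).
e^(−k₁t) = e^(−0.0881×12.3) = e^(−1.084) = 0.3384; e^(−k₂t) = e^(−0.9336) = 0.3931.
C_D = 0.0881×0.532/(0.0759−0.0881) × (0.3384−0.3931) = (-3.842)×(-0.05478) = 0.2105 mol/L.
C_A = C_{A0}e^(−k₁t) = 0.1800 mol/L, so C_U = C_{A0}−C_A−C_D = 0.1415 mol/L; C_D/C_U = 1.49.

1.49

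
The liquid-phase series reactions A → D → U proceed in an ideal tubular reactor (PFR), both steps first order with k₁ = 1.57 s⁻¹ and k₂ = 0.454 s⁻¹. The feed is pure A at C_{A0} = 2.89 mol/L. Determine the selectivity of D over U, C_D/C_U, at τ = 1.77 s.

1.37

The intermediate concentration in a first-order A→B→C sequence is C_D = k₁C_{A0}(e^(−k₁τ) − e^(−k₂τ))/(k₂−k₁).
e^(−k₁τ) = e^(−1.57×1.77) = e^(−2.779) = 0.06211; e^(−k₂τ) = e^(−0.8036) = 0.4477.
C_D = 1.57×2.89/(0.454−1.57) × (0.06211−0.4477) = (-4.066)×(-0.3856) = 1.568 mol/L.
C_A = C_{A0}e^(−k₁τ) = 0.1795 mol/L, so C_U = C_{A0}−C_A−C_D = 1.143 mol/L; C_D/C_U = 1.37.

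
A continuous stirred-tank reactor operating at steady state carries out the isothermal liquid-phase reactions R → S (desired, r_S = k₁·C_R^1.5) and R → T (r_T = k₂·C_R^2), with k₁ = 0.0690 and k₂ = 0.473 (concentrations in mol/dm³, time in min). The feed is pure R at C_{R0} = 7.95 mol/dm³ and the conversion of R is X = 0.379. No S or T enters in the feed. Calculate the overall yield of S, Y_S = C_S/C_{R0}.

Exit C_R = C_{R0}(1−X) = 7.95×0.621 = 4.937 mol/dm³.
In a CSTR the entire volume is at exit conditions, so r_S = 0.0690×4.937^1.5 = 0.7569 and r_T = 0.473×4.937^2 = 11.53.
Fraction of consumed R going to S: r_S/(r_S+r_T) = 0.06161.
C_S = 0.06161·C_{R0}·X = 0.06161×7.95×0.379 = 0.186 mol/dm³; Y_S = C_S/C_{R0} = 0.0233.

0.0233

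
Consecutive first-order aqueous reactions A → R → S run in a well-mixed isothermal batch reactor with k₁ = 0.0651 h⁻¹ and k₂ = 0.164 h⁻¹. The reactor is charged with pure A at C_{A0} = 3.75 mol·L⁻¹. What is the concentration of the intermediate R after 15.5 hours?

For first-order series with pure A initially, C_R(t) = k₁C_{A0}/(k₂−k₁)·(e^(−k₁t) − e^(−k₂t)).
e^(−k₁t) = e^(−0.0651×15.5) = e^(−1.009) = 0.3646; e^(−k₂t) = e^(−2.542) = 0.07871.
C_R = 0.0651×3.75/(0.164−0.0651) × (0.3646−0.07871) = 2.468×0.2859 = 0.7056 mol·L⁻¹.

0.706 mol·L⁻¹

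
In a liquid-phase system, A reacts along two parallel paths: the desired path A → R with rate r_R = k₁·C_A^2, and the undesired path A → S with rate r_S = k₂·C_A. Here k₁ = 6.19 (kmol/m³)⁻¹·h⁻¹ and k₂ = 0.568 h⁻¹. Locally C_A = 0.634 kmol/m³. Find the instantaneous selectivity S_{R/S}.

S_{R/S} = r_R/r_S = (k₁·C_A^2)/(k₂·C_A) = (k₁/k₂)·C_A.
= (6.19×0.6340^2) / (0.568×0.6340) = 2.488/0.3601 = 6.91.

6.91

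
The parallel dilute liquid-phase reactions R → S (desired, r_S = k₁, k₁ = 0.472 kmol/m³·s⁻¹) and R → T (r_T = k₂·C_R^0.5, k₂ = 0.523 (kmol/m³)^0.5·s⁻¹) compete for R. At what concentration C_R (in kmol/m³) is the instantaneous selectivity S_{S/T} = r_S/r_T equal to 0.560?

2.60 kmol/m³

S_{S/T} = (k₁/k₂)·C_R^-0.5 ⇒ C_R = (S·k₂/k₁)^(-2).
= (0.560×0.523/0.472)^(-2) = (0.6205)^(-2) = 2.60 kmol/m³.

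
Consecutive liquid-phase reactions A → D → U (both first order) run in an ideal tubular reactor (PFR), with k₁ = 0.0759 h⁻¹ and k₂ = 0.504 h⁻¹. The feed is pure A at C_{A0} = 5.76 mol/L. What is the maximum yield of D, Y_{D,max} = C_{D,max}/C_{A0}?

Evaluating C_D at τ_opt = ln(k₂/k₁)/(k₂−k₁) gives C_{D,max}/C_{A0} = (k₁/k₂)^[k₂/(k₂−k₁)].
= (0.0759/0.504)^(0.504/(0.504−0.0759)) = (0.1506)^(1.177) = 0.1077.

0.108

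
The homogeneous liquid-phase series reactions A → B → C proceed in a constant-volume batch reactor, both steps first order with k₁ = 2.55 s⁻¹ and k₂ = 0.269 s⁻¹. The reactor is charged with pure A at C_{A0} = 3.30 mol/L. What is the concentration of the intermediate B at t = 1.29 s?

2.47 mol/L

For first-order series with pure A initially, C_B(t) = k₁C_{A0}/(k₂−k₁)·(e^(−k₁t) − e^(−k₂t)).
e^(−k₁t) = e^(−2.55×1.29) = e^(−3.289) = 0.03727; e^(−k₂t) = e^(−0.3470) = 0.7068.
C_B = 2.55×3.30/(0.269−2.55) × (0.03727−0.7068) = (-3.689)×(-0.6695) = 2.470 mol/L.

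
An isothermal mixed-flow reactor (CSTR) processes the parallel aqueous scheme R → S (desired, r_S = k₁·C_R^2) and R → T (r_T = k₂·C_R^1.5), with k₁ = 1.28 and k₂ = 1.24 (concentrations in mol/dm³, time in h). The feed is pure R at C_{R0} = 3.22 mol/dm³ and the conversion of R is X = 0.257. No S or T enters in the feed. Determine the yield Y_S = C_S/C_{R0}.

Exit C_R = C_{R0}(1−X) = 3.22×0.743 = 2.392 mol/dm³.
In a CSTR the entire volume is at exit conditions, so r_S = 1.28×2.392^2 = 7.327 and r_T = 1.24×2.392^1.5 = 4.589.
Fraction of consumed R going to S: r_S/(r_S+r_T) = 0.6149.
C_S = 0.6149·C_{R0}·X = 0.6149×3.22×0.257 = 0.509 mol/dm³; Y_S = C_S/C_{R0} = 0.158.

0.158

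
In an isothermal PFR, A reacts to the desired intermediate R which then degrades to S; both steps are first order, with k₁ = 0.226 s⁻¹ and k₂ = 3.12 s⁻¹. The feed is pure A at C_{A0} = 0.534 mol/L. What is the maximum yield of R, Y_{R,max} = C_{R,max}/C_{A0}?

Evaluating C_R at τ_opt = ln(k₂/k₁)/(k₂−k₁) gives C_{R,max}/C_{A0} = (k₁/k₂)^[k₂/(k₂−k₁)].
= (0.226/3.12)^(3.12/(3.12−0.226)) = (0.07244)^(1.078) = 0.05901.

0.0590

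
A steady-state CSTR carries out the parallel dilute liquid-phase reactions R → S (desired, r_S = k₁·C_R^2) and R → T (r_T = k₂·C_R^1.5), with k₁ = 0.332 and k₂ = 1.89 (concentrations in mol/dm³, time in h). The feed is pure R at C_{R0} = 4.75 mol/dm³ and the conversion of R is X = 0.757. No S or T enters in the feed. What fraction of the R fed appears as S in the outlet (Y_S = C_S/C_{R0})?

0.120

Exit C_R = C_{R0}(1−X) = 4.75×0.243 = 1.154 mol/dm³.
In a CSTR the entire volume is at exit conditions, so r_S = 0.332×1.154^2 = 0.4423 and r_T = 1.89×1.154^1.5 = 2.344.
Fraction of consumed R going to S: r_S/(r_S+r_T) = 0.1588.
C_S = 0.1588·C_{R0}·X = 0.1588×4.75×0.757 = 0.571 mol/dm³; Y_S = C_S/C_{R0} = 0.120.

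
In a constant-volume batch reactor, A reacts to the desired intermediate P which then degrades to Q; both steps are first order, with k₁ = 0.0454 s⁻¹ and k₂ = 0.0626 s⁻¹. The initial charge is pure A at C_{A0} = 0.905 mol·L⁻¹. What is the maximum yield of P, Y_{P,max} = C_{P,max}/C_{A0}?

0.311

For a first-order series the maximum intermediate yield is C_{P,max}/C_{A0} = (k₁/k₂)^[k₂/(k₂−k₁)].
= (0.0454/0.0626)^(0.0626/(0.0626−0.0454)) = (0.7252)^(3.640) = 0.3106.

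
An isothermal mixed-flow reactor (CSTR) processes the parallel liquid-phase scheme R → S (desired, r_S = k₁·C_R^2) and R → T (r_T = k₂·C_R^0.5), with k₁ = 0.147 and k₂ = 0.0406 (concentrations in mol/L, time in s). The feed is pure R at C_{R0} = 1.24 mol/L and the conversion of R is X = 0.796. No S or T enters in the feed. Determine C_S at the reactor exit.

Exit C_R = C_{R0}(1−X) = 1.24×0.204 = 0.2530 mol/L.
In a CSTR the entire volume is at exit conditions, so r_S = 0.147×0.2530^2 = 0.009406 and r_T = 0.0406×0.2530^0.5 = 0.02042.
Fraction of consumed R going to S: r_S/(r_S+r_T) = 0.3154.
C_S = 0.3154·C_{R0}·X = 0.3154×1.24×0.796 = 0.311 mol/L.

0.311 mol/L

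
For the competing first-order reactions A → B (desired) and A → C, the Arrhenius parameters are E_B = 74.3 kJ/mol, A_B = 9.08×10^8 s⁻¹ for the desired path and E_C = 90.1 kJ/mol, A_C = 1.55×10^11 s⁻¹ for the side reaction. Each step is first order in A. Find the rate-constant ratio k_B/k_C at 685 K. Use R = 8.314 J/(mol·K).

Since both paths have the same order in A, the concentration cancels and S_{B/C} = k_B/k_C = (A_B/A_C)·exp[(E_C−E_B)/(RT)].
(E_C−E_B)/(RT) = (90.1−74.3)×10³/(8.314×685) = 15800/5695 = 2.774.
k_B/k_C = (9.08×10^8/1.55×10^11)·exp(2.774) = 0.005858 × 16.03 = 0.0939.

0.0939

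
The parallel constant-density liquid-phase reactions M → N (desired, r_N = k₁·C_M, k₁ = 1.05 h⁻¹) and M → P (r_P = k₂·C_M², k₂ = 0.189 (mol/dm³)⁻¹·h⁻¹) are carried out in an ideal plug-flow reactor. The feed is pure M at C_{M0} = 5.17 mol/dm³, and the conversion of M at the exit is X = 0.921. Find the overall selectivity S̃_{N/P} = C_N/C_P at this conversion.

C_M = C_{M0}(1−X) = 0.4084 mol/dm³.
Along a PFR/batch, dC_N/dC_M = −r_N/(r_N+r_P) = −k₁/(k₁+k₂·C_M).
Integrating from C_{M0} to C_M: C_N = (1.05/0.189)·ln[(1.05+0.189·5.17)/(1.05+0.189·0.408)] = 5.556·ln(2.027/1.127) = 3.261 mol/dm³.
C_P = (C_{M0}−C_M)−C_N = 1.501 mol/dm³; S̃_{N/P} = 3.261/1.501 = 2.17.

2.17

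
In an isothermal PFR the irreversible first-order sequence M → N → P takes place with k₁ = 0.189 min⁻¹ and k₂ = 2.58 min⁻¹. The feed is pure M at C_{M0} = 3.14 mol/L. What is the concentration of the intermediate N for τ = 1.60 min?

For first-order series with pure M initially, C_N(τ) = k₁C_{M0}/(k₂−k₁)·(e^(−k₁τ) − e^(−k₂τ)).
e^(−k₁τ) = e^(−0.189×1.60) = e^(−0.3024) = 0.7390; e^(−k₂τ) = e^(−4.128) = 0.01612.
C_N = 0.189×3.14/(2.58−0.189) × (0.7390−0.01612) = 0.2482×0.7229 = 0.1794 mol/L.

0.179 mol/L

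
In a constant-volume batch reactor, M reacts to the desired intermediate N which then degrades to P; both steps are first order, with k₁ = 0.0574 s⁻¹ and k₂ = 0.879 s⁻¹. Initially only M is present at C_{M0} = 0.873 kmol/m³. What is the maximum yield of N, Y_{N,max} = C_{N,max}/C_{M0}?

0.0540

Evaluating C_N at t_opt = ln(k₂/k₁)/(k₂−k₁) gives C_{N,max}/C_{M0} = (k₁/k₂)^[k₂/(k₂−k₁)].
= (0.0574/0.879)^(0.879/(0.879−0.0574)) = (0.06530)^(1.070) = 0.05397.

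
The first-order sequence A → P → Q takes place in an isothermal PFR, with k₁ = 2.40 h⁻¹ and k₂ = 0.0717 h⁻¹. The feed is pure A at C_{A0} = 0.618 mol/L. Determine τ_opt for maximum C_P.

1.51 h

For first-order series the maximum of C_P occurs at τ_opt = ln(k₂/k₁)/(k₂−k₁).
= ln(0.0717/2.40)/(0.0717−2.40) = ln(0.02988)/-2.328 = -3.511/-2.328 = 1.51 h.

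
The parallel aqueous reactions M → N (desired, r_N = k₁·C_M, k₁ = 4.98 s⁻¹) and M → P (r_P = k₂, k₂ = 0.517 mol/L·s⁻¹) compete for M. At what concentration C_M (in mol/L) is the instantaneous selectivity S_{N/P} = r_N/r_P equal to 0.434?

S_{N/P} = (k₁/k₂)·C_M ⇒ C_M = S·k₂/k₁.
= 0.434×0.517/4.98 = 0.0451 mol/L.

0.0451 mol/L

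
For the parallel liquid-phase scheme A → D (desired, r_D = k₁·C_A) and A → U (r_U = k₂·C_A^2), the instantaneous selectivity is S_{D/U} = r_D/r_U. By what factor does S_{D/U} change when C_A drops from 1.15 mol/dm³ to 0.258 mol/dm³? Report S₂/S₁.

4.46

S_{D/U} = (k₁/k₂)·C_A⁻¹, so S₂/S₁ = (C_{A,2}/C_{A,1})⁻¹.
= 1.15/0.258 = 4.46.
Selectivity toward D rises as C_A falls — low-concentration operation is favoured.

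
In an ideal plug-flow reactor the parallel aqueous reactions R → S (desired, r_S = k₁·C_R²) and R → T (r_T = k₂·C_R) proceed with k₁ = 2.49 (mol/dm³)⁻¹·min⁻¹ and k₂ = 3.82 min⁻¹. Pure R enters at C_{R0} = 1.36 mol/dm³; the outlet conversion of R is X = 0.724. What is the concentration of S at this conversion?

C_R = C_{R0}(1−X) = 0.3754 mol/dm³.
Along a PFR/batch, dC_T/dC_R = −r_T/(r_S+r_T) = −k₂/(k₂+k₁·C_R).
Integrating from C_{R0} to C_R: C_T = (3.82/2.49)·ln[(3.82+2.49·1.36)/(3.82+2.49·0.375)] = 1.534·ln(7.206/4.755) = 0.6380 mol/dm³.
Then C_S = (C_{R0}−C_R) − C_T = 0.9846 − 0.6380 = 0.3467 mol/dm³.

0.347 mol/dm³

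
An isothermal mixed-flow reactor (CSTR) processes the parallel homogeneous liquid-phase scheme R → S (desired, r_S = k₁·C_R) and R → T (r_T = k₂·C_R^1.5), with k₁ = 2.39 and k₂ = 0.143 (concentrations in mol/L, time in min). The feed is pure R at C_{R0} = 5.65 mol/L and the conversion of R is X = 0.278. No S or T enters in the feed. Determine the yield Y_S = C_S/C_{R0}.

Exit C_R = C_{R0}(1−X) = 5.65×0.722 = 4.079 mol/L.
In a CSTR the entire volume is at exit conditions, so r_S = 2.39×4.079 = 9.750 and r_T = 0.143×4.079^1.5 = 1.178.
Fraction of consumed R going to S: r_S/(r_S+r_T) = 0.8922.
C_S = 0.8922·C_{R0}·X = 0.8922×5.65×0.278 = 1.40 mol/L; Y_S = C_S/C_{R0} = 0.248.

0.248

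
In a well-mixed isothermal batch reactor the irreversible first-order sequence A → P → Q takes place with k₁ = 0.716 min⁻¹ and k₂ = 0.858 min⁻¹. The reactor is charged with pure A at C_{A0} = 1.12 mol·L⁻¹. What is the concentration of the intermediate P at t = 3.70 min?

0.163 mol·L⁻¹

For first-order series with pure A initially, C_P(t) = k₁C_{A0}/(k₂−k₁)·(e^(−k₁t) − e^(−k₂t)).
e^(−k₁t) = e^(−0.716×3.70) = e^(−2.649) = 0.07071; e^(−k₂t) = e^(−3.175) = 0.04181.
C_P = 0.716×1.12/(0.858−0.716) × (0.07071−0.04181) = 5.647×0.02890 = 0.1632 mol·L⁻¹.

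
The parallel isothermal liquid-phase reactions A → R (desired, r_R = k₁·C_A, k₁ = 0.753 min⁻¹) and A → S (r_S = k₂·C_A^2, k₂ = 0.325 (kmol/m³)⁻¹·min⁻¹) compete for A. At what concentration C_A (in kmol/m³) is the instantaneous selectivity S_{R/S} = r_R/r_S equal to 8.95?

S_{R/S} = (k₁/k₂)·C_A⁻¹ ⇒ C_A = (S·k₂/k₁)^(-1).
= (8.95×0.325/0.753)^(-1) = (3.863)^(-1) = 0.259 kmol/m³.

0.259 kmol/m³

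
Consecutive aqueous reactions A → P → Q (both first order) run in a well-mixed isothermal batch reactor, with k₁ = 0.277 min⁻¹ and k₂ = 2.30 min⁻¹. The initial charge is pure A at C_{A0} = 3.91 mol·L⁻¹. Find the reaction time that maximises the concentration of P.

For first-order series the maximum of C_P occurs at t_opt = ln(k₂/k₁)/(k₂−k₁).
= ln(2.30/0.277)/(2.30−0.277) = ln(8.303)/2.023 = 2.117/2.023 = 1.05 min.

1.05 min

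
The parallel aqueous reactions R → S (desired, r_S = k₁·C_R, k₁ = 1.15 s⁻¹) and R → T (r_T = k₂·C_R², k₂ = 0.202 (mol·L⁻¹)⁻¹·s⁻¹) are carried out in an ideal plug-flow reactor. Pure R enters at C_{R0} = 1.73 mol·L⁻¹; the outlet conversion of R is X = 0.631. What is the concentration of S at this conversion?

0.906 mol·L⁻¹

C_R = C_{R0}(1−X) = 0.6384 mol·L⁻¹.
Along a PFR/batch, dC_S/dC_R = −r_S/(r_S+r_T) = −k₁/(k₁+k₂·C_R).
Integrating from C_{R0} to C_R: C_S = (1.15/0.202)·ln[(1.15+0.202·1.73)/(1.15+0.202·0.638)] = 5.693·ln(1.499/1.279) = 0.9056 mol·L⁻¹.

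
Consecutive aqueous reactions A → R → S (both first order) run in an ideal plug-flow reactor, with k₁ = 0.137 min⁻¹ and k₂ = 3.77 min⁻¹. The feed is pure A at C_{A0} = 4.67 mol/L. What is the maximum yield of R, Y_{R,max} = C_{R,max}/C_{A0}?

0.0321

For a first-order series the maximum intermediate yield is C_{R,max}/C_{A0} = (k₁/k₂)^[k₂/(k₂−k₁)].
= (0.137/3.77)^(3.77/(3.77−0.137)) = (0.03634)^(1.038) = 0.03207.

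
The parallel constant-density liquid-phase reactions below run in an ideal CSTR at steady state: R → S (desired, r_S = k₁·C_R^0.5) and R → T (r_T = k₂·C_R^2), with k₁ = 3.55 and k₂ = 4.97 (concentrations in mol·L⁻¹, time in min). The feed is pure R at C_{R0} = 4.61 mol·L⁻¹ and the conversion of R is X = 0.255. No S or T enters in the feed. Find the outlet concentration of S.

Exit C_R = C_{R0}(1−X) = 4.61×0.745 = 3.434 mol·L⁻¹.
A CSTR operates uniformly at the exit composition, giving r_S = 6.579 and r_T = 58.62 (each k·C_R^n at C_R = 3.434).
Fraction of consumed R going to S: r_S/(r_S+r_T) = 0.1009.
C_S = 0.1009·C_{R0}·X = 0.1009×4.61×0.255 = 0.119 mol·L⁻¹.

0.119 mol·L⁻¹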